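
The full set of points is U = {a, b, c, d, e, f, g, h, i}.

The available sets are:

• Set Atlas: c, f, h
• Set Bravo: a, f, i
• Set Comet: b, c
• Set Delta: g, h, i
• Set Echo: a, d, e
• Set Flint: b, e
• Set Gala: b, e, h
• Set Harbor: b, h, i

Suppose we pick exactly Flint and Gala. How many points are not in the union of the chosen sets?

6

Union of Flint, Gala = {b, e, h}.
Not covered: a, c, d, f, g, i — 6 points.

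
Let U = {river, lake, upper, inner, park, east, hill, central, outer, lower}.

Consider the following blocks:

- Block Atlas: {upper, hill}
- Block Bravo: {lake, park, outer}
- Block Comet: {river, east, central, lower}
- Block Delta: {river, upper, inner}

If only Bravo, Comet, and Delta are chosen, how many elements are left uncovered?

Union of Bravo, Comet, Delta = {river, lake, upper, inner, park, east, central, outer, lower}.
Not covered: hill — 1 element.

1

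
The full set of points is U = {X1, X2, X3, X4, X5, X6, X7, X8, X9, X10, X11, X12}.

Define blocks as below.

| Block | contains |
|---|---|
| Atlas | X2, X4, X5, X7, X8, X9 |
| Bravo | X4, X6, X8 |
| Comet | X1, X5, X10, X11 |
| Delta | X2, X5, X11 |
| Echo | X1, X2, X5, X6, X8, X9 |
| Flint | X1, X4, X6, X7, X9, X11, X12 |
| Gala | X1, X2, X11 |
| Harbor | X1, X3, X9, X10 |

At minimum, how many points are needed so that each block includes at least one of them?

3

The 3 points {X4, X9, X11} hit every block.
The blocks Bravo, Delta, Harbor are pairwise disjoint, so any hitting set needs a separate point for each — at least 3. Hence 3 is optimal.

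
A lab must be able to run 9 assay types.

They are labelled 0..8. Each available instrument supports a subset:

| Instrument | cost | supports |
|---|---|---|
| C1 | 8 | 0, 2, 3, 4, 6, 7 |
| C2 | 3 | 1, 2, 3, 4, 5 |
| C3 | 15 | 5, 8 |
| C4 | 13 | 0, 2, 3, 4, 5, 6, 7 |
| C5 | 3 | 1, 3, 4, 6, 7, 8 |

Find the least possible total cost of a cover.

C1, C2, C5 together cover every assay (C1 ∪ C2 ∪ C5 = {0, 1, 2, 3, 4, 5, 6, 7, 8}); total cost 8 + 3 + 3 = 14.
No covering selection has total cost below 14.

14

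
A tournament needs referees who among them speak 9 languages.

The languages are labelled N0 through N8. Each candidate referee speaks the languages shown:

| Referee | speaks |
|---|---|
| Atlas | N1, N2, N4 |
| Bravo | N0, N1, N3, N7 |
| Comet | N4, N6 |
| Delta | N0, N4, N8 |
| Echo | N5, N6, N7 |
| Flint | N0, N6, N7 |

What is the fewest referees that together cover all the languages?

4

Atlas and Bravo and Delta and Echo together: Atlas ∪ Bravo ∪ Delta ∪ Echo = {N0, N1, N2, N3, N4, N5, N6, N7, N8} — every language is covered.
Only Bravo contains N3, so Bravo is forced; the remaining 5 languages need at least 3 more referees (each remaining referee adds at most 2) — so at least 4 referees are needed, and 4 is optimal.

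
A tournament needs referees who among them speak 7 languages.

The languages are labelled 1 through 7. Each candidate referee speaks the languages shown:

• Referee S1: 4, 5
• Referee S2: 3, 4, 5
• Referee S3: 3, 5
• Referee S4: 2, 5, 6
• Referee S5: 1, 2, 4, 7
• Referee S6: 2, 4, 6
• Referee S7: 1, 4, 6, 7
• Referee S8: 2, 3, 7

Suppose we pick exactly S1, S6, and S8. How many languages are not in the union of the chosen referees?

1

Union of S1, S6, S8 = {2, 3, 4, 5, 6, 7}.
Not covered: 1 — 1 language.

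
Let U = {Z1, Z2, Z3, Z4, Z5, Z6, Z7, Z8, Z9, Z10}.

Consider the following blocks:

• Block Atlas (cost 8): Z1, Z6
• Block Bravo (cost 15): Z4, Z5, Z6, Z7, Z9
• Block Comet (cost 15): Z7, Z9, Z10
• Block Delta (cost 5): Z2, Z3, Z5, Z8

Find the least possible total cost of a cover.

43

Atlas, Bravo, Comet, Delta together cover every point (Atlas ∪ Bravo ∪ Comet ∪ Delta = {Z1, Z2, Z3, Z4, Z5, Z6, Z7, Z8, Z9, Z10}); total cost 8 + 15 + 15 + 5 = 43.
No covering selection has total cost below 43.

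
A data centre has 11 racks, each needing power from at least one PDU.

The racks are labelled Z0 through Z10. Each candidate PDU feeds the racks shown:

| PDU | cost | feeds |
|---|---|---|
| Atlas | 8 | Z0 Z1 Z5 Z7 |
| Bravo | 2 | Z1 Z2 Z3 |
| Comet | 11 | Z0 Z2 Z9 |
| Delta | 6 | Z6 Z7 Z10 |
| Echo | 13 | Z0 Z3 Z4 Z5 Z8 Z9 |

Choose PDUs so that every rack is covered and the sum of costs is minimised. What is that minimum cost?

Bravo, Delta, Echo together cover every rack (Bravo ∪ Delta ∪ Echo = {Z0, Z1, Z2, Z3, Z4, Z5, Z6, Z7, Z8, Z9, Z10}); total cost 2 + 6 + 13 = 21.
No covering selection has total cost below 21.

21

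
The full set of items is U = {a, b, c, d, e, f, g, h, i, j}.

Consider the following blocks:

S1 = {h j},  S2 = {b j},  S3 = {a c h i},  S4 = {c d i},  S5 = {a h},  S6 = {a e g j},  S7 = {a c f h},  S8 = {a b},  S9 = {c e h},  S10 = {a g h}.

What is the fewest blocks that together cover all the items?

Take {S4, S6, S7, S8}. Their union is {a, b, c, d, e, f, g, h, i, j}, which is all 10 items.
No 3 of the 10 blocks cover everything (all 120 combinations miss at least one item), so 4 is optimal.

4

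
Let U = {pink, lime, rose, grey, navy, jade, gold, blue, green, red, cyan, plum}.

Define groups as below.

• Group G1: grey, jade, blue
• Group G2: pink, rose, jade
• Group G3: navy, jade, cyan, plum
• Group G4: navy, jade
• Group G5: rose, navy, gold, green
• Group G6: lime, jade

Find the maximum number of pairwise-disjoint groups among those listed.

G5, G6 are pairwise disjoint (G5={rose,navy,gold,green}; G6={lime,jade}).
Every remaining group overlaps one of these, and no 3 of the listed groups are pairwise disjoint, so 2 is the maximum.

2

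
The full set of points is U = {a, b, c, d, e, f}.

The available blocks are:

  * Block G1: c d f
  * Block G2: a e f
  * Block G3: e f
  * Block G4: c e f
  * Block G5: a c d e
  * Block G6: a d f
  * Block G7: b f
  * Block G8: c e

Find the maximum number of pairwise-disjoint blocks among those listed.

G5, G7 are pairwise disjoint (G5={a,c,d,e}; G7={b,f}).
Every remaining block overlaps one of these, and no 3 of the listed blocks are pairwise disjoint, so 2 is the maximum.

2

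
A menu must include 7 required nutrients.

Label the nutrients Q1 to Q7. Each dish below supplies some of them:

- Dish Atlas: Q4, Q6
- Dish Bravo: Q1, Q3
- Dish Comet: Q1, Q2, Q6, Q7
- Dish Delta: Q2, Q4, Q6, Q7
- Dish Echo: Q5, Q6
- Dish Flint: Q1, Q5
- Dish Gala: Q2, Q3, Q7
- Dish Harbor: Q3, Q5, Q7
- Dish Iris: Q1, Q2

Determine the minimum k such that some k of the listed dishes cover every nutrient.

3

Take {Bravo, Delta, Echo}. Their union is {Q1, Q2, Q3, Q4, Q5, Q6, Q7}, which is all 7 nutrients.
No 2 of the 9 dishes cover everything (all 36 combinations miss at least one nutrient), so 3 is optimal.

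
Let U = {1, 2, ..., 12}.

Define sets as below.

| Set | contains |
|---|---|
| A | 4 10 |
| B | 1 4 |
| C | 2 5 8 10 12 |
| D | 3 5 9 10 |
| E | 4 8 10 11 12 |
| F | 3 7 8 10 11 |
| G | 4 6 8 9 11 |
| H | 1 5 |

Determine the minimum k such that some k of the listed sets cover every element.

B and C and F and G together: B ∪ C ∪ F ∪ G = {1, 2, 3, 4, 5, 6, 7, 8, 9, 10, 11, 12} — every element is covered.
Only F contains 7, so F is forced; the remaining 7 elements need at least 3 more sets (each remaining set adds at most 3) — so at least 4 sets are needed, and 4 is optimal.

4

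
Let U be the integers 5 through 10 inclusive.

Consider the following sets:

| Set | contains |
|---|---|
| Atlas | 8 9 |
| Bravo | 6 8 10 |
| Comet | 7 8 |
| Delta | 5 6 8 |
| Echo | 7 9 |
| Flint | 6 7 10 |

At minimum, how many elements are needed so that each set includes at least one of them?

H = {7, 8} meets every set (each contains at least one member of H), and |H| = 2.
The sets Bravo, Echo are pairwise disjoint, so any hitting set needs a separate element for each — at least 2. Hence 2 is optimal.

2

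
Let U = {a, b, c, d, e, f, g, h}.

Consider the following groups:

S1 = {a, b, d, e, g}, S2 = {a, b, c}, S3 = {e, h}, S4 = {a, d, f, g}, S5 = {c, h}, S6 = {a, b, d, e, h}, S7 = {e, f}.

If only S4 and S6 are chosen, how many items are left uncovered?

1

Union of S4, S6 = {a, b, d, e, f, g, h}.
Not covered: c — 1 item.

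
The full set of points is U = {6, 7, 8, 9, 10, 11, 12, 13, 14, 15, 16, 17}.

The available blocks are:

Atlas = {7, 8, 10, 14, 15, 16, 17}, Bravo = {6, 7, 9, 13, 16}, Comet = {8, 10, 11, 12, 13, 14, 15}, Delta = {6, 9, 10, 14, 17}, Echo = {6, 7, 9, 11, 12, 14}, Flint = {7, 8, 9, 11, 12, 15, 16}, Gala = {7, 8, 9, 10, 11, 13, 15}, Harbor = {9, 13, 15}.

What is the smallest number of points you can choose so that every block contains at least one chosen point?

The 2 points {9, 10} hit every block.
No single point lies in every block, so at least 2 are needed and 2 is optimal.

2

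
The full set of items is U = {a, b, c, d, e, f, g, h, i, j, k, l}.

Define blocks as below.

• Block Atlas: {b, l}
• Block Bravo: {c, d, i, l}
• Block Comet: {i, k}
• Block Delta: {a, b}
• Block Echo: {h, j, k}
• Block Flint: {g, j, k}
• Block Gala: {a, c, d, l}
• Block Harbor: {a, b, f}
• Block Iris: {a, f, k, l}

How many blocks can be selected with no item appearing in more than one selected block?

3

Bravo, Flint, Harbor are pairwise disjoint (Bravo={c,d,i,l}; Flint={g,j,k}; Harbor={a,b,f}).
Every remaining block overlaps one of these, and no 4 of the listed blocks are pairwise disjoint, so 3 is the maximum.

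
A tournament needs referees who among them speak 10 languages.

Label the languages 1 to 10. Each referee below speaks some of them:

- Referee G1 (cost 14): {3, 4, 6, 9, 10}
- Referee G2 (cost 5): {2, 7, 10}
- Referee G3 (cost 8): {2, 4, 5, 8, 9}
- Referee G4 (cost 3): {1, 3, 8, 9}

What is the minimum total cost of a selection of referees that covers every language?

G1, G2, G3, G4 together cover every language (G1 ∪ G2 ∪ G3 ∪ G4 = {1, 2, 3, 4, 5, 6, 7, 8, 9, 10}); total cost 14 + 5 + 8 + 3 = 30.
No covering selection has total cost below 30.

30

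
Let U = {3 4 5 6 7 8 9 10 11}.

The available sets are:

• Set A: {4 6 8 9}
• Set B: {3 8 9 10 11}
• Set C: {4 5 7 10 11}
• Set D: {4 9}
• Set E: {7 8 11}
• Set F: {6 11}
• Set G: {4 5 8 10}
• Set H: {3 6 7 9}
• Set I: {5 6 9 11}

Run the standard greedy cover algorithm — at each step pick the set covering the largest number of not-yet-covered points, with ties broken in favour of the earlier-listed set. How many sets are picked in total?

Greedy: pick B (covers 5 new) → pick C (covers 3 new) → pick A (covers 1 new). Total picks: 3.

3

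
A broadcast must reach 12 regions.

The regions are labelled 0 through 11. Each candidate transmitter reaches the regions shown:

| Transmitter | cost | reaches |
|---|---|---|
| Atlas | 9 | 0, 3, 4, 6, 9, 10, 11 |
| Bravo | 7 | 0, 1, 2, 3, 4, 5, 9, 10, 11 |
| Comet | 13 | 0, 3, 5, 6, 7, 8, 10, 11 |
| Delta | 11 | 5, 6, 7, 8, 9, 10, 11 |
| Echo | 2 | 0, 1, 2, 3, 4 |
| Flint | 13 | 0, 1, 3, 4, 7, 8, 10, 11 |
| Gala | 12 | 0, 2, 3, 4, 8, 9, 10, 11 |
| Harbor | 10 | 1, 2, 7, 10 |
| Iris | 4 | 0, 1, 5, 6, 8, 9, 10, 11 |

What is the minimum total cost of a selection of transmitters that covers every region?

Delta, Echo together cover every region (Delta ∪ Echo = {0, 1, 2, 3, 4, 5, 6, 7, 8, 9, 10, 11}); total cost 11 + 2 = 13.
The greedy pick Echo, Iris, Harbor costs 16; no covering selection beats 13.

13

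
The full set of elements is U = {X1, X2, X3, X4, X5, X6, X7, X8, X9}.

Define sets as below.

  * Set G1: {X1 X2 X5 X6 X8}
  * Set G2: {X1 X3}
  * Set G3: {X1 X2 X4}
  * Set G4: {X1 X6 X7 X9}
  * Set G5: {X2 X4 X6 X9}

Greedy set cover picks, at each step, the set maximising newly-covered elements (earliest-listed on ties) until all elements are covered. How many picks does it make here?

4

Greedy: pick G1 (covers 5 new) → pick G4 (covers 2 new) → pick G2 (covers 1 new) → pick G3 (covers 1 new). Total picks: 4.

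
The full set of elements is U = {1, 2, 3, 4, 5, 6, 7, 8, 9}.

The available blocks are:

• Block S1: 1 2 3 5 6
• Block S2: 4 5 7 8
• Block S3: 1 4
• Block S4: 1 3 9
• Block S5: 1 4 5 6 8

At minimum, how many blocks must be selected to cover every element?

S1 and S2 and S4 together: S1 ∪ S2 ∪ S4 = {1, 2, 3, 4, 5, 6, 7, 8, 9} — every element is covered.
Only S1 contains 2, so S1 is forced; the remaining 4 elements need at least 2 more blocks (each remaining block adds at most 3) — so at least 3 blocks are needed, and 3 is optimal.

3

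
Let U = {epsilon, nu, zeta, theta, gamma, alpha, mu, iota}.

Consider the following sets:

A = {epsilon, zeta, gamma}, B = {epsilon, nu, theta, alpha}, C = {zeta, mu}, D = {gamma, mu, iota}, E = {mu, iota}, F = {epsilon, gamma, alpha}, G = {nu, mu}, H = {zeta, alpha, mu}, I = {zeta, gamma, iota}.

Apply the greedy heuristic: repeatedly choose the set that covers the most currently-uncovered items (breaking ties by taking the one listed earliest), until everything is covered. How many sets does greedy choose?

Greedy: pick B (covers 4 new) → pick D (covers 3 new) → pick A (covers 1 new). Total picks: 3.

3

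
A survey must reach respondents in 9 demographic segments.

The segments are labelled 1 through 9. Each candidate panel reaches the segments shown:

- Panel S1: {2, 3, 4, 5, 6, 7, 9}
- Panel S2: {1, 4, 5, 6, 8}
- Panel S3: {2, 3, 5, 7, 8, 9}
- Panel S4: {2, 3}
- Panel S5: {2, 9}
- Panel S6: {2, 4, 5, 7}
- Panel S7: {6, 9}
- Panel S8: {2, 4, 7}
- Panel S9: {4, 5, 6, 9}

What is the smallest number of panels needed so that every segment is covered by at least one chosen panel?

Take {S2, S3}. Their union is {1, 2, 3, 4, 5, 6, 7, 8, 9}, which is all 9 segments.
No single panel has all 9 segments (the largest, S1, has 7), so 2 is optimal.

2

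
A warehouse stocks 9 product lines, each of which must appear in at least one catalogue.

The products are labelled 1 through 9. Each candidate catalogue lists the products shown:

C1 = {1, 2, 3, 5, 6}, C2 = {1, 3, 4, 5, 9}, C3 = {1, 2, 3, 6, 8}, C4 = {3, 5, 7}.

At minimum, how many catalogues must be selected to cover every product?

3

C2 and C3 and C4 together: C2 ∪ C3 ∪ C4 = {1, 2, 3, 4, 5, 6, 7, 8, 9} — every product is covered.
Only C2 contains 4, so C2 is forced; the remaining 4 products need at least 2 more catalogues (each remaining catalogue adds at most 3) — so at least 3 catalogues are needed, and 3 is optimal.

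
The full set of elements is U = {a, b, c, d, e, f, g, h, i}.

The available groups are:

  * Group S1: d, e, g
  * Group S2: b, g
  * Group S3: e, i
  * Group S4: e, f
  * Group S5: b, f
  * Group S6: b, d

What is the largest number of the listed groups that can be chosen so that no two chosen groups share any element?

2

S3, S6 are pairwise disjoint (S3={e,i}; S6={b,d}).
Every remaining group overlaps one of these, and no 3 of the listed groups are pairwise disjoint, so 2 is the maximum.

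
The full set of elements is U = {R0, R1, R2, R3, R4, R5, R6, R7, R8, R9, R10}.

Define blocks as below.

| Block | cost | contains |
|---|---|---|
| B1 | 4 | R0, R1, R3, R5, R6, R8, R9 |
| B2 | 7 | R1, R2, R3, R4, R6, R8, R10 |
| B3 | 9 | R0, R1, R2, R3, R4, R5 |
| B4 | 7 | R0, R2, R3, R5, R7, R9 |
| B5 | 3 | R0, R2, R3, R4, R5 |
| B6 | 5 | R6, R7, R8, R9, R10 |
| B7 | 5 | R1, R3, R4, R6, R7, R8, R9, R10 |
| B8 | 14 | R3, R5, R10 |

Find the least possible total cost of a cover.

B5, B7 together cover every element (B5 ∪ B7 = {R0, R1, R2, R3, R4, R5, R6, R7, R8, R9, R10}); total cost 3 + 5 = 8.
The greedy pick B1, B5, B6 costs 12; no covering selection beats 8.

8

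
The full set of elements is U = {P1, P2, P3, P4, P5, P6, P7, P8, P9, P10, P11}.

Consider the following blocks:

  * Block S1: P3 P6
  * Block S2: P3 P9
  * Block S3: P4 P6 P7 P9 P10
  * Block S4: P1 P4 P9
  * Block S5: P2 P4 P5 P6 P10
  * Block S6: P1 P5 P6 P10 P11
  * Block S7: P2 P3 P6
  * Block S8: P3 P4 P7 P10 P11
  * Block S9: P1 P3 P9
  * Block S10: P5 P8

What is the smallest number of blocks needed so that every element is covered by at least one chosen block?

S7, S8, S9, and S10 cover everything between them: the union {P1, P2, P3, P4, P5, P6, P7, P8, P9, P10, P11} is all of U.
No 3 of the 10 blocks cover everything (all 120 combinations miss at least one element), so 4 is optimal.

4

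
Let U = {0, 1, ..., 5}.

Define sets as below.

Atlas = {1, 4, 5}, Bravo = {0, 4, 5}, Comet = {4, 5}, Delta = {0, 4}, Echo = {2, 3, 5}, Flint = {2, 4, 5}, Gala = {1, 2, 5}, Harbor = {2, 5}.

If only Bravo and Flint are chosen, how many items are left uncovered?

2

Union of Bravo, Flint = {0, 2, 4, 5}.
Not covered: 1, 3 — 2 items.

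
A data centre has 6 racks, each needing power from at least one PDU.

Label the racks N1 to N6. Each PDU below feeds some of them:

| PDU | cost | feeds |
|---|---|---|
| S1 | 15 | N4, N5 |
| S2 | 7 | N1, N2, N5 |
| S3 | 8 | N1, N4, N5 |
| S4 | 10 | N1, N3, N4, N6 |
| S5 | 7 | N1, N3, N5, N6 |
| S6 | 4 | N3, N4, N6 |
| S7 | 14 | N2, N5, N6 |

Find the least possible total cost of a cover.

S2, S6 together cover every rack (S2 ∪ S6 = {N1, N2, N3, N4, N5, N6}); total cost 7 + 4 = 11.
No covering selection has total cost below 11.

11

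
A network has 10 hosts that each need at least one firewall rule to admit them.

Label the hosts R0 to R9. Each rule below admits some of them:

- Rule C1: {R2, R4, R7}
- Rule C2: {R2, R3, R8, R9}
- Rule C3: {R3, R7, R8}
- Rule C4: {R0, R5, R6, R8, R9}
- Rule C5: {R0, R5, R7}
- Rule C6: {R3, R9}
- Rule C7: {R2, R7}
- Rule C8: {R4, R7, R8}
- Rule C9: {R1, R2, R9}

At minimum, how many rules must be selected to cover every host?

C2 and C4 and C8 and C9 together: C2 ∪ C4 ∪ C8 ∪ C9 = {R0, R1, R2, R3, R4, R5, R6, R7, R8, R9} — every host is covered.
No 3 of the 9 rules cover everything (all 84 combinations miss at least one host), so 4 is optimal.

4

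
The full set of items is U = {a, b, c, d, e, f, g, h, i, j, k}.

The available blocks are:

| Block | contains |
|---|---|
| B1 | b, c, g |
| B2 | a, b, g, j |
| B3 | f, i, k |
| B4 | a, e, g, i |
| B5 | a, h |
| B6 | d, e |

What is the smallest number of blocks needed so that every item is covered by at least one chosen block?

5

B1 and B2 and B3 and B5 and B6 together: B1 ∪ B2 ∪ B3 ∪ B5 ∪ B6 = {a, b, c, d, e, f, g, h, i, j, k} — every item is covered.
No 4 of the 6 blocks cover everything (all 15 combinations miss at least one item), so 5 is optimal.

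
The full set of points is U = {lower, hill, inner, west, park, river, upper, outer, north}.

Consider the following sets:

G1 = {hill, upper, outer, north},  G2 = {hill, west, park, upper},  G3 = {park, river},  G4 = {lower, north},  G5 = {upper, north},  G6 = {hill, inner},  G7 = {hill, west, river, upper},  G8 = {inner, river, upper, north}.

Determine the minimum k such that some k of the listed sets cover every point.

4

Take {G1, G2, G4, G8}. Their union is {lower, hill, inner, west, park, river, upper, outer, north}, which is all 9 points.
Only G1 contains outer, so G1 is forced; the remaining 5 points need at least 3 more sets (each remaining set adds at most 2) — so at least 4 sets are needed, and 4 is optimal.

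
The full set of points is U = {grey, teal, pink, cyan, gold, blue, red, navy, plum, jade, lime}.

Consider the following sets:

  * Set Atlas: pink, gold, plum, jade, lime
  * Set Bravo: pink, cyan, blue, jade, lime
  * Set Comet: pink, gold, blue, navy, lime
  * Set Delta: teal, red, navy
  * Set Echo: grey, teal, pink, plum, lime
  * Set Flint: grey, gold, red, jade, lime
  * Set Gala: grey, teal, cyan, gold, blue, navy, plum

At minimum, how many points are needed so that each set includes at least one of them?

Take H = {teal, lime}. Each listed set contains at least one of these, so H is a hitting set of size 2.
The sets Bravo, Delta are pairwise disjoint, so any hitting set needs a separate point for each — at least 2. Hence 2 is optimal.

2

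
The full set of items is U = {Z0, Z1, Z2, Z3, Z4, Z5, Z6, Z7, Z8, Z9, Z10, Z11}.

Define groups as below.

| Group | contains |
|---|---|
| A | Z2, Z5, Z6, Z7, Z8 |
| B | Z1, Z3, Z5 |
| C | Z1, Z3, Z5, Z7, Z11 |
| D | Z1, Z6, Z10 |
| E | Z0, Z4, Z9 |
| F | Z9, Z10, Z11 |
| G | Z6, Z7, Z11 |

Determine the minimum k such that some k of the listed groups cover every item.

4

A, B, E, and F cover everything between them: the union {Z0, Z1, Z2, Z3, Z4, Z5, Z6, Z7, Z8, Z9, Z10, Z11} is all of U.
Only A contains Z2, so A is forced; the remaining 7 items need at least 3 more groups (each remaining group adds at most 3) — so at least 4 groups are needed, and 4 is optimal.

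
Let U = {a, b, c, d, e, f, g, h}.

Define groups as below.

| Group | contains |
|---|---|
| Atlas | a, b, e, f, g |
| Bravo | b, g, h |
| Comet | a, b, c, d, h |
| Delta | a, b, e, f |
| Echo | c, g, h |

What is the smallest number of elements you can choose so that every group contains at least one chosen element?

T = {a, g} meets every group (each contains at least one member of T), and |T| = 2.
The groups Delta, Echo are pairwise disjoint, so any hitting set needs a separate element for each — at least 2. Hence 2 is optimal.

2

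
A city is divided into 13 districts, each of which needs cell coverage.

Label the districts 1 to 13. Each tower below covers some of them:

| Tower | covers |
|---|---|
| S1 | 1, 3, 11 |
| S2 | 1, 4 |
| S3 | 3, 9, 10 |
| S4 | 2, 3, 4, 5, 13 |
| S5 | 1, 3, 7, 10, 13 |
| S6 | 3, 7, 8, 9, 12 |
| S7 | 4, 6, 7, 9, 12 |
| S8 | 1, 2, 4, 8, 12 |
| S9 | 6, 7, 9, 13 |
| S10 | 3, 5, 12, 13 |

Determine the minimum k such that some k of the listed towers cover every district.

Take {S1, S4, S5, S8, S9}. Their union is {1, 2, 3, 4, 5, 6, 7, 8, 9, 10, 11, 12, 13}, which is all 13 districts.
No 4 of the 10 towers cover everything (all 210 combinations miss at least one district), so 5 is optimal.

5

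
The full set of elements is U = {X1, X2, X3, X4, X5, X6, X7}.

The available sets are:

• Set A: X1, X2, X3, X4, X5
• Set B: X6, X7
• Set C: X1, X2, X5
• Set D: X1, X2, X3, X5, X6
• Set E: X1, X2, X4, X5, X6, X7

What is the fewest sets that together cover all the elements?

A and E together: A ∪ E = {X1, X2, X3, X4, X5, X6, X7} — every element is covered.
No single set has all 7 elements (the largest, E, has 6), so 2 is optimal.

2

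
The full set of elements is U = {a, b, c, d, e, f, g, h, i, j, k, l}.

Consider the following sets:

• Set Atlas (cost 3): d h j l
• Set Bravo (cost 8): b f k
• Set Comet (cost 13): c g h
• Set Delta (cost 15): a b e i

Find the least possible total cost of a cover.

Atlas, Bravo, Comet, Delta together cover every element (Atlas ∪ Bravo ∪ Comet ∪ Delta = {a, b, c, d, e, f, g, h, i, j, k, l}); total cost 3 + 8 + 13 + 15 = 39.
No covering selection has total cost below 39.

39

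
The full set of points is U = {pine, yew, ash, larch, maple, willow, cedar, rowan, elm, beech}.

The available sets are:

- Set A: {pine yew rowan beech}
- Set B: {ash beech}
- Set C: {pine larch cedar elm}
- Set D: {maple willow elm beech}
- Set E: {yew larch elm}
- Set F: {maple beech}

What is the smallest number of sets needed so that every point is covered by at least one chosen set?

A and B and C and D together: A ∪ B ∪ C ∪ D = {pine, yew, ash, larch, maple, willow, cedar, rowan, elm, beech} — every point is covered.
No 3 of the 6 sets cover everything (all 20 combinations miss at least one point), so 4 is optimal.

4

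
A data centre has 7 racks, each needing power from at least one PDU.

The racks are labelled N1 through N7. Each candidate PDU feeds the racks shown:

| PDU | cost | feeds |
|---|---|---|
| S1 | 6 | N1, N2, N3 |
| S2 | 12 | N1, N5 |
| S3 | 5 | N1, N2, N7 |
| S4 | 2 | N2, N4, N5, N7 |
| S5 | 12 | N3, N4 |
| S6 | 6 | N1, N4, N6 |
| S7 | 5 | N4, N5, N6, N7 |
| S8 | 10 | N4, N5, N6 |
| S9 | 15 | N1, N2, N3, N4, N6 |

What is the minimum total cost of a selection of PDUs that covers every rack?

11

S1, S7 together cover every rack (S1 ∪ S7 = {N1, N2, N3, N4, N5, N6, N7}); total cost 6 + 5 = 11.
The greedy pick S4, S1, S7 costs 13; no covering selection beats 11.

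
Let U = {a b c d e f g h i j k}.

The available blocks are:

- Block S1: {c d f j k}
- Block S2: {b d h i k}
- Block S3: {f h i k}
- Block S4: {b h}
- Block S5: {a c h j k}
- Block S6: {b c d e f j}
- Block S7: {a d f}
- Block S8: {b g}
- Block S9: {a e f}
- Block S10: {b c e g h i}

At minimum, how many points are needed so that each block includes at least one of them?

Take T = {b, f, k}. Each listed block contains at least one of these, so T is a hitting set of size 3.
No choice of 2 points meets every block, so 3 is the minimum.

3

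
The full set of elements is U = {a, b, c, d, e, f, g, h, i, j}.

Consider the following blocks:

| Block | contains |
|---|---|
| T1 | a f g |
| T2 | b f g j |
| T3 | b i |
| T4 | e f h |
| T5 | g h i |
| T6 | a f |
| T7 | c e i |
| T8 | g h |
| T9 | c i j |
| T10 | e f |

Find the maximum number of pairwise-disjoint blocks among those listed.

T3, T6, T8 are pairwise disjoint (T3={b,i}; T6={a,f}; T8={g,h}).
Every remaining block overlaps one of these, and no 4 of the listed blocks are pairwise disjoint, so 3 is the maximum.

3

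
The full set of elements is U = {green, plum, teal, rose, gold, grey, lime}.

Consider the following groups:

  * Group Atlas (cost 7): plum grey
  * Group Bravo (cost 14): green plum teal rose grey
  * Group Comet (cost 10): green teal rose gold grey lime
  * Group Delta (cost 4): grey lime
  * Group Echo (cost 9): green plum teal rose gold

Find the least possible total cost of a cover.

Delta, Echo together cover every element (Delta ∪ Echo = {green, plum, teal, rose, gold, grey, lime}); total cost 4 + 9 = 13.
The greedy pick Comet, Atlas costs 17; no covering selection beats 13.

13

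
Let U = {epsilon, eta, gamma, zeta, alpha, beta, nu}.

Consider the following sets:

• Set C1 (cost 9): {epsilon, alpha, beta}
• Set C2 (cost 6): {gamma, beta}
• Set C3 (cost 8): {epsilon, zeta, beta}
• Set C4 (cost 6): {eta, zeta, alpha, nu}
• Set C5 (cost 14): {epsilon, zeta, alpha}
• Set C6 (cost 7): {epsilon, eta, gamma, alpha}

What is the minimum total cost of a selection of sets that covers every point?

C2, C4, C6 together cover every point (C2 ∪ C4 ∪ C6 = {epsilon, eta, gamma, zeta, alpha, beta, nu}); total cost 6 + 6 + 7 = 19.
No covering selection has total cost below 19.

19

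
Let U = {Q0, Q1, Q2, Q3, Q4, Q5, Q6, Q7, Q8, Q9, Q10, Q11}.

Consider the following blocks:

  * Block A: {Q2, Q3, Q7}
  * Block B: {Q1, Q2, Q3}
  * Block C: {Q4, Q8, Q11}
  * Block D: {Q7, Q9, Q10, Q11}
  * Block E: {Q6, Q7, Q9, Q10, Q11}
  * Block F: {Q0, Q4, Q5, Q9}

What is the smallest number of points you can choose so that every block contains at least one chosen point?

3

H = {Q3, Q8, Q9} meets every block (each contains at least one member of H), and |H| = 3.
No choice of 2 points meets every block, so 3 is the minimum.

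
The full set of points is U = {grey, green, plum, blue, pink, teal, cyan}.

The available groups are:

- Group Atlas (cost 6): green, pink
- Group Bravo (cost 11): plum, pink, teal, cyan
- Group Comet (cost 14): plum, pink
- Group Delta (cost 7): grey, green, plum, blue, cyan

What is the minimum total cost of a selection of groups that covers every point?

18

Bravo, Delta together cover every point (Bravo ∪ Delta = {grey, green, plum, blue, pink, teal, cyan}); total cost 11 + 7 = 18.
No covering selection has total cost below 18.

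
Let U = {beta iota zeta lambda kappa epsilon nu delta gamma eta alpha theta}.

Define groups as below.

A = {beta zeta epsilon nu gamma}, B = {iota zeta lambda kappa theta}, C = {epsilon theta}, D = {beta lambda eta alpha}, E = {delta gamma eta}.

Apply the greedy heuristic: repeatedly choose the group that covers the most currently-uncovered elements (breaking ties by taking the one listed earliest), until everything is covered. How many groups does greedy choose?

4

Greedy: pick A (covers 5 new) → pick B (covers 4 new) → pick D (covers 2 new) → pick E (covers 1 new). Total picks: 4.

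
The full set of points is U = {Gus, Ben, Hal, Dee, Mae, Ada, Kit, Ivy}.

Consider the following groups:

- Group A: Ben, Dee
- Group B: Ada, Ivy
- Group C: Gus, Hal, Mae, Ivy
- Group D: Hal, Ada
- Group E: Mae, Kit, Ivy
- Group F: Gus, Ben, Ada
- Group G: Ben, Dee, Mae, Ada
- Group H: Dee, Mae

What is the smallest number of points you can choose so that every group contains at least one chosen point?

3

The 3 points {Dee, Ada, Ivy} hit every group.
The groups A, D, E are pairwise disjoint, so any hitting set needs a separate point for each — at least 3. Hence 3 is optimal.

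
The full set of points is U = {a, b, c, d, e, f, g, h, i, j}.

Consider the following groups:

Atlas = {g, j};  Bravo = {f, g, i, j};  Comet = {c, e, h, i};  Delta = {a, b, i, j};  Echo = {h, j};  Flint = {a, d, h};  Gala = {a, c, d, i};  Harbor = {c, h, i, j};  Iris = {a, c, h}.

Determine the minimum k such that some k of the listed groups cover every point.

Bravo, Comet, Delta, and Flint cover everything between them: the union {a, b, c, d, e, f, g, h, i, j} is all of U.
No 3 of the 9 groups cover everything (all 84 combinations miss at least one point), so 4 is optimal.

4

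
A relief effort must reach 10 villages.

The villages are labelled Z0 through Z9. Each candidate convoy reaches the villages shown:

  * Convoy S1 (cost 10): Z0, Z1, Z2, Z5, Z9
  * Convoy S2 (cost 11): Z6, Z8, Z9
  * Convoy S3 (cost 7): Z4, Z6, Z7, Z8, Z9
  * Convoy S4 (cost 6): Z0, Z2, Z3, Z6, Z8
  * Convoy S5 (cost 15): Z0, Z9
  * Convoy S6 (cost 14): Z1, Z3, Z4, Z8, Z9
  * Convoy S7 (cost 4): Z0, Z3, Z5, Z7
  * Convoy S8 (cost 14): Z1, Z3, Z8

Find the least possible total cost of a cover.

S1, S3, S7 together cover every village (S1 ∪ S3 ∪ S7 = {Z0, Z1, Z2, Z3, Z4, Z5, Z6, Z7, Z8, Z9}); total cost 10 + 7 + 4 = 21.
No covering selection has total cost below 21.

21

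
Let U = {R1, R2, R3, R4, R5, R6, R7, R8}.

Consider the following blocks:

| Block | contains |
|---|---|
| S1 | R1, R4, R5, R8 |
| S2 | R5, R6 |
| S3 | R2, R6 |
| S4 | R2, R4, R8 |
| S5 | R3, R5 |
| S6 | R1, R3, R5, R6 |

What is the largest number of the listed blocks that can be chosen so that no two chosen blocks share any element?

2

S2, S4 are pairwise disjoint (S2={R5,R6}; S4={R2,R4,R8}).
Every remaining block overlaps one of these, and no 3 of the listed blocks are pairwise disjoint, so 2 is the maximum.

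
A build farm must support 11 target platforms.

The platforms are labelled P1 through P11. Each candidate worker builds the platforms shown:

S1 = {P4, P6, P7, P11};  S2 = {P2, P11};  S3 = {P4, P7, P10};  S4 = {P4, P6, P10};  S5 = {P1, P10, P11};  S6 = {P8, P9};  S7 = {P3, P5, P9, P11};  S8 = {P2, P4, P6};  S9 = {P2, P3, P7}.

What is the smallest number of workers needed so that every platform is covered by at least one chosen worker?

5

S4 and S5 and S6 and S7 and S9 together: S4 ∪ S5 ∪ S6 ∪ S7 ∪ S9 = {P1, P2, P3, P4, P5, P6, P7, P8, P9, P10, P11} — every platform is covered.
No 4 of the 9 workers cover everything (all 126 combinations miss at least one platform), so 5 is optimal.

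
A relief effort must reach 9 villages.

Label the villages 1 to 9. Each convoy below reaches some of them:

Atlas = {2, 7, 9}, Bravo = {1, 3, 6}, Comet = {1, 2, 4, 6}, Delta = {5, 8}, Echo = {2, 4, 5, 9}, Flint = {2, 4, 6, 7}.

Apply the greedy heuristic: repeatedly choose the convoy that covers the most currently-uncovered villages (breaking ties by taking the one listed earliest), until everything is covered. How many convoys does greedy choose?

4

Greedy: pick Comet (covers 4 new) → pick Atlas (covers 2 new) → pick Delta (covers 2 new) → pick Bravo (covers 1 new). Total picks: 4.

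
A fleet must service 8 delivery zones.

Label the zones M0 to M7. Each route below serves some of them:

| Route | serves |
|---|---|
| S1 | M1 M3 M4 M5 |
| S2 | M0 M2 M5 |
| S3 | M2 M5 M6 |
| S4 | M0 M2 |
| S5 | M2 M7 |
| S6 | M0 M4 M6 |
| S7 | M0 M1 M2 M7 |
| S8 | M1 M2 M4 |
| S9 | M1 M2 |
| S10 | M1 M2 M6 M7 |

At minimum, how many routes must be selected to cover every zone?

S1 and S6 and S7 together: S1 ∪ S6 ∪ S7 = {M0, M1, M2, M3, M4, M5, M6, M7} — every zone is covered.
Only S1 contains M3, so S1 is forced; the remaining 4 zones need at least 2 more routes (each remaining route adds at most 3) — so at least 3 routes are needed, and 3 is optimal.

3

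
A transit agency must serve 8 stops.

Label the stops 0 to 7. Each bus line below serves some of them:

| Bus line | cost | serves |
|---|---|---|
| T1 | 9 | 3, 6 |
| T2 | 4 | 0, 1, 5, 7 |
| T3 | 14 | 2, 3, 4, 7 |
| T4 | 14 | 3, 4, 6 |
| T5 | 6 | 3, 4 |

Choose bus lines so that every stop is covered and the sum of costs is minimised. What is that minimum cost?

T1, T2, T3 together cover every stop (T1 ∪ T2 ∪ T3 = {0, 1, 2, 3, 4, 5, 6, 7}); total cost 9 + 4 + 14 = 27.
The greedy pick T2, T5, T1, T3 costs 33; no covering selection beats 27.

27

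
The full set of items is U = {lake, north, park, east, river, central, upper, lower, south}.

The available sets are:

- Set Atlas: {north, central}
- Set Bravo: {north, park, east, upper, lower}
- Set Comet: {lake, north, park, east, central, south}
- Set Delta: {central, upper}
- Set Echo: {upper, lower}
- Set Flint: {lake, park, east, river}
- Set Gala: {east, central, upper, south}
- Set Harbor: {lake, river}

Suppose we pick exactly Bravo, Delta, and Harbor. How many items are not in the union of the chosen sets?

Union of Bravo, Delta, Harbor = {lake, north, park, east, river, central, upper, lower}.
Not covered: south — 1 item.

1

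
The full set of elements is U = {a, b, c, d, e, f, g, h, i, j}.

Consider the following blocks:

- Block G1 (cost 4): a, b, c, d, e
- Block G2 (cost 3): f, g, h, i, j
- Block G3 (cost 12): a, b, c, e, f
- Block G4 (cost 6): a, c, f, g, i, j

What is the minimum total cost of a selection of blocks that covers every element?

7

G1, G2 together cover every element (G1 ∪ G2 = {a, b, c, d, e, f, g, h, i, j}); total cost 4 + 3 = 7.
No covering selection has total cost below 7.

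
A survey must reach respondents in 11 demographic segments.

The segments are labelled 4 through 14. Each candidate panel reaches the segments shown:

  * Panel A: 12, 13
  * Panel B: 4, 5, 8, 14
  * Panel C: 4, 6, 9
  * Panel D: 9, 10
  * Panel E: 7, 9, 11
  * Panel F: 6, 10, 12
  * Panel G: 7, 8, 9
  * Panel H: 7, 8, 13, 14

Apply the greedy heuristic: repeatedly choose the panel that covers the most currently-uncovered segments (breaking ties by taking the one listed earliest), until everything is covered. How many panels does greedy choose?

4

Greedy: pick B (covers 4 new) → pick E (covers 3 new) → pick F (covers 3 new) → pick A (covers 1 new). Total picks: 4.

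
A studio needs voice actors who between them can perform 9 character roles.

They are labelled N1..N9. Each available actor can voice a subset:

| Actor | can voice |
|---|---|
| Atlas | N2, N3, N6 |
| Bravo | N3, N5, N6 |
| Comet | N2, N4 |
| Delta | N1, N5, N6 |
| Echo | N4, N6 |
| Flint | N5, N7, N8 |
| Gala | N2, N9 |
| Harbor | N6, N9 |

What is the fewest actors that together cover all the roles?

Atlas and Delta and Echo and Flint and Harbor together: Atlas ∪ Delta ∪ Echo ∪ Flint ∪ Harbor = {N1, N2, N3, N4, N5, N6, N7, N8, N9} — every role is covered.
No 4 of the 8 actors cover everything (all 70 combinations miss at least one role), so 5 is optimal.

5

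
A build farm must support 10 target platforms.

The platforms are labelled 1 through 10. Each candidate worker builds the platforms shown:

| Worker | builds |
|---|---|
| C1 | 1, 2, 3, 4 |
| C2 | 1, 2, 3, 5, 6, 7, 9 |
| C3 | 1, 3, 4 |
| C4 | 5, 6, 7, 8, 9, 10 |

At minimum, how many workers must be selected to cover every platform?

2

C1 and C4 together: C1 ∪ C4 = {1, 2, 3, 4, 5, 6, 7, 8, 9, 10} — every platform is covered.
No single worker has all 10 platforms (the largest, C2, has 7), so 2 is optimal.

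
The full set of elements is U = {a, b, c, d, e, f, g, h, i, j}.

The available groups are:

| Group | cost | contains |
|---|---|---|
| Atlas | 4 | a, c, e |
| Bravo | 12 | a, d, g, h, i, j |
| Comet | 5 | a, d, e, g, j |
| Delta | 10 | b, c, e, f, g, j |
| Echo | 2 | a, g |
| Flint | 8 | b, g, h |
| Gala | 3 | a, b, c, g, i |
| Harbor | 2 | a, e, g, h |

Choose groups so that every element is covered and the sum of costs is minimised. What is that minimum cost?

20

Comet, Delta, Gala, Harbor together cover every element (Comet ∪ Delta ∪ Gala ∪ Harbor = {a, b, c, d, e, f, g, h, i, j}); total cost 5 + 10 + 3 + 2 = 20.
No covering selection has total cost below 20.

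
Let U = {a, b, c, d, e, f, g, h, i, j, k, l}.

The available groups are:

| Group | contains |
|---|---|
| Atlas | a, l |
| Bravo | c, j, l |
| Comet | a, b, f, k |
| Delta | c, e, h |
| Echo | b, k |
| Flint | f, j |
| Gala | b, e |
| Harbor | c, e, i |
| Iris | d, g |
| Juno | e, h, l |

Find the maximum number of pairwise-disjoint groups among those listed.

Atlas, Echo, Flint, Harbor, Iris are pairwise disjoint (Atlas={a,l}; Echo={b,k}; Flint={f,j}; Harbor={c,e,i}; Iris={d,g}).
Every remaining group overlaps one of these, and no 6 of the listed groups are pairwise disjoint, so 5 is the maximum.

5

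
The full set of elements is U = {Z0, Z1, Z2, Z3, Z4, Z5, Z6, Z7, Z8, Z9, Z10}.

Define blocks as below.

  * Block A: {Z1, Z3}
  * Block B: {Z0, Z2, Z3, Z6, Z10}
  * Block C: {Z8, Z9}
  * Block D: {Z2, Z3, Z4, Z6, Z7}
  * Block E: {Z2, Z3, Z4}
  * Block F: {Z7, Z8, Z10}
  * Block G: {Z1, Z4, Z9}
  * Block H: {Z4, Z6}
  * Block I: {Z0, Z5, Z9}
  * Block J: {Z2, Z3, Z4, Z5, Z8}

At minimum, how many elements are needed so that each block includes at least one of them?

4

T = {Z3, Z6, Z8, Z9} meets every block (each contains at least one member of T), and |T| = 4.
The blocks A, F, H, I are pairwise disjoint, so any hitting set needs a separate element for each — at least 4. Hence 4 is optimal.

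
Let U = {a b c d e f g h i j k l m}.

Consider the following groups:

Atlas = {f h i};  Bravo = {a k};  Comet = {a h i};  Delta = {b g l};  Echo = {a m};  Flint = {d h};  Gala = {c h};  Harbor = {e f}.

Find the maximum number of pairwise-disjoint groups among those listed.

Delta, Echo, Flint, Harbor are pairwise disjoint (Delta={b,g,l}; Echo={a,m}; Flint={d,h}; Harbor={e,f}).
Every remaining group overlaps one of these, and no 5 of the listed groups are pairwise disjoint, so 4 is the maximum.

4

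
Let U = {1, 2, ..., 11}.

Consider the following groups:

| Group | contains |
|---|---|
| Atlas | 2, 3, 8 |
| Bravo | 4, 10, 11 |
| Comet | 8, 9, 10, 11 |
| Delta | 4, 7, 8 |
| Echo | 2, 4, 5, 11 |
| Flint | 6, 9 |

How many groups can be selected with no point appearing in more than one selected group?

Atlas, Bravo, Flint are pairwise disjoint (Atlas={2,3,8}; Bravo={4,10,11}; Flint={6,9}).
Every remaining group overlaps one of these, and no 4 of the listed groups are pairwise disjoint, so 3 is the maximum.

3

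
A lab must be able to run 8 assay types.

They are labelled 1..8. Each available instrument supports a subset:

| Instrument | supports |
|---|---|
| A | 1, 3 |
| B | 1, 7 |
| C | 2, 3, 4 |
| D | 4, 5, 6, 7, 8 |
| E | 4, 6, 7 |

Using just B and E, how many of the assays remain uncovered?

Union of B, E = {1, 4, 6, 7}.
Not covered: 2, 3, 5, 8 — 4 assays.

4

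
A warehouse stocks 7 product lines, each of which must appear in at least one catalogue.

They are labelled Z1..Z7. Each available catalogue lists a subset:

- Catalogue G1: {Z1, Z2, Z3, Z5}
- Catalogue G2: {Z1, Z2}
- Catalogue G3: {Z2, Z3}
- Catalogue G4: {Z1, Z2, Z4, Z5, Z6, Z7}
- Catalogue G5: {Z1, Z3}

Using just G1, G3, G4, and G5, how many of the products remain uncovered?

Union of G1, G3, G4, G5 = {Z1, Z2, Z3, Z4, Z5, Z6, Z7} — that's every product, so 0 are uncovered.

0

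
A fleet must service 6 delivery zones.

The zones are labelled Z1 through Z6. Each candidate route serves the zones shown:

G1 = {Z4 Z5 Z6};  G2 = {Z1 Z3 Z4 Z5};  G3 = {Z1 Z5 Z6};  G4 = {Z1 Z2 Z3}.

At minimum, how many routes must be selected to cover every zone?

G1 and G4 together: G1 ∪ G4 = {Z1, Z2, Z3, Z4, Z5, Z6} — every zone is covered.
No single route has all 6 zones (the largest, G2, has 4), so 2 is optimal.

2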